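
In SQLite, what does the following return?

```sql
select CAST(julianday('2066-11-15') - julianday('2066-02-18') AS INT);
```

10 days remain in February 2066 after the 18th (28 − 18).
Full months from March 2066 through October 2066 contribute their day counts.
Then 15 days into November 2066.
Total: 10 + 31 + 30 + 31 + 30 + 31 + 31 + 30 + 31 + 15 = 270.

270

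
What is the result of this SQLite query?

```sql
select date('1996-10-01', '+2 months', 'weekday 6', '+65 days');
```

Adding +2 months to 1996-10-01 gives 1996-12-01.
`weekday 6` advances to the next Saturday; 1996-12-01 is a Sunday, so it moves forward to 1996-12-07.
Applying '+65 days' to 1996-12-07: counting 65 days forward gives 1997-02-10.

1997-02-10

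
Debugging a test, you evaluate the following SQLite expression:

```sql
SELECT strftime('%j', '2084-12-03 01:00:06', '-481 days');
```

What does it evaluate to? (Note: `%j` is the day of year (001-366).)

First apply '-481 days': 2084-12-03 01:00:06 → 2083-08-10 01:00:06.
Day-of-year for 2083-08-10: days since 2083-01-01 inclusive = 222, zero-padded to 222.

222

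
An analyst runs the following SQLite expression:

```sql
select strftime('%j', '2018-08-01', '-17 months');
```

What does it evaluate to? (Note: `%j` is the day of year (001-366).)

060

First apply '-17 months': 2018-08-01 → 2017-03-01.
Day-of-year for 2017-03-01: days since 2017-01-01 inclusive = 60, zero-padded to 060.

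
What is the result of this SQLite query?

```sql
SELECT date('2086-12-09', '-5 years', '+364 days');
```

Adding -5 years to 2086-12-09 gives 2081-12-09.
Applying '+364 days' to 2081-12-09: counting 364 days forward gives 2082-12-08.

2082-12-08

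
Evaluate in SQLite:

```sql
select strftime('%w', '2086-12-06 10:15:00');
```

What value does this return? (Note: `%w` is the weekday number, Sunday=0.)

5

2086-12-06 is a Friday; with Sunday=0 that is 5.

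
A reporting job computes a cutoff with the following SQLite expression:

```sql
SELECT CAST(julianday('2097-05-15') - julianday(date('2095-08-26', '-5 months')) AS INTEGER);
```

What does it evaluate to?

781

Adding -5 months to 2095-08-26 gives 2095-03-26.
5 days remain in March 2095 after the 26th (31 − 26).
Full months from April 2095 through April 2097 contribute their day counts.
Then 15 days into May 2097.
Total: 5 + 30 + 31 + 30 + 31 + 31 + 30 + 31 + 30 + 31 + 31 + 29 + 31 + 30 + 31 + 30 + 31 + 31 + 30 + 31 + 30 + 31 + 31 + 28 + 31 + 30 + 15 = 781.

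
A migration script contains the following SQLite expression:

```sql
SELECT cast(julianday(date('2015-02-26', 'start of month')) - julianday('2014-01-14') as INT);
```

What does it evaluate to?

`start of month` rewinds 2015-02-26 to 2015-02-01.
17 days remain in January 2014 after the 14th (31 − 14).
Full months from February 2014 through January 2015 contribute their day counts.
Then 1 day into February 2015.
Total: 17 + 28 + 31 + 30 + 31 + 30 + 31 + 31 + 30 + 31 + 30 + 31 + 31 + 1 = 383.

383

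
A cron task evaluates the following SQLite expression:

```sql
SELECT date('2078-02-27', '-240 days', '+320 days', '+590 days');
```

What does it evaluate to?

Applying '-240 days' to 2078-02-27: counting 240 days back gives 2077-07-02.
Applying '+320 days' to 2077-07-02: counting 320 days forward gives 2078-05-18.
Applying '+590 days' to 2078-05-18: counting 590 days forward gives 2079-12-29.

2079-12-29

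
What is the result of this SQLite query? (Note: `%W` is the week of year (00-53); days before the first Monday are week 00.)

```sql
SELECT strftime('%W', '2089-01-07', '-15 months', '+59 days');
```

48

First apply '-15 months', '+59 days': 2089-01-07 → 2087-12-05.
2087-12-05 is a Friday. SQLite's %W counts Mondays since the year started; the result is 48.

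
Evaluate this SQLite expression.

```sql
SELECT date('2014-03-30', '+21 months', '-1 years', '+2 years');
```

Adding +21 months to 2014-03-30 gives 2015-12-30.
Adding -1 year to 2015-12-30 gives 2014-12-30.
Adding +2 years to 2014-12-30 gives 2016-12-30.

2016-12-30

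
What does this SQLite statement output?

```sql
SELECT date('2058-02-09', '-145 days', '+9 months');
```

2058-06-17

Applying '-145 days' to 2058-02-09: counting 145 days back gives 2057-09-17.
Adding +9 months to 2057-09-17 gives 2058-06-17.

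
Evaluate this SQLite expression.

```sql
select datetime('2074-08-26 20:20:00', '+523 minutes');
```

523 minutes = 8h 43m; +523 minutes from 2074-08-26 20:20:00 is 2074-08-27 05:03:00 (crosses midnight).

2074-08-27 05:03:00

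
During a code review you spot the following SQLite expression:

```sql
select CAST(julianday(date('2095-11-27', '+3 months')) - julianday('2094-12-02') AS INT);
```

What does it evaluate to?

452

Adding +3 months to 2095-11-27 gives 2096-02-27.
29 days remain in December 2094 after the 2nd (31 − 2).
Full months from January 2095 through January 2096 contribute their day counts.
Then 27 days into February 2096.
Total: 29 + 31 + 28 + 31 + 30 + 31 + 30 + 31 + 31 + 30 + 31 + 30 + 31 + 31 + 27 = 452.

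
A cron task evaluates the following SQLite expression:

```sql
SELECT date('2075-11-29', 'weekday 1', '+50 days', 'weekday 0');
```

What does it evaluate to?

2076-01-26

`weekday 1` advances to the next Monday; 2075-11-29 is a Friday, so it moves forward to 2075-12-02.
Applying '+50 days' to 2075-12-02: counting 50 days forward gives 2076-01-21.
`weekday 0` advances to the next Sunday; 2076-01-21 is a Tuesday, so it moves forward to 2076-01-26.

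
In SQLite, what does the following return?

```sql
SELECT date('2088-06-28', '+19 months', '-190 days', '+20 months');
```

2091-03-22

Adding +19 months to 2088-06-28 gives 2090-01-28.
Applying '-190 days' to 2090-01-28: counting 190 days back gives 2089-07-22.
Adding +20 months to 2089-07-22 gives 2091-03-22.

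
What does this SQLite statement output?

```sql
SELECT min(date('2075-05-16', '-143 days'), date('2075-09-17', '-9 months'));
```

date('2075-05-16', '-143 days') → 2074-12-24.
date('2075-09-17', '-9 months') → 2074-12-17.
Earlier of the two is 2074-12-17.

2074-12-17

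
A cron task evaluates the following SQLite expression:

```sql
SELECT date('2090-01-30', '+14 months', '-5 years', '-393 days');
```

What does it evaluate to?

2085-03-02

Adding +14 months to 2090-01-30 gives 2091-03-30.
Adding -5 years to 2091-03-30 gives 2086-03-30.
Applying '-393 days' to 2086-03-30: counting 393 days back gives 2085-03-02.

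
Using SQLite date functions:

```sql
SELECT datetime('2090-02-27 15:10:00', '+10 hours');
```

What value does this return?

2090-02-28 01:10:00

+10 hours from 2090-02-27 15:10:00 is 2090-02-28 01:10:00 (crosses midnight).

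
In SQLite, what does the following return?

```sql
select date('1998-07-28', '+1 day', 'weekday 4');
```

1998-07-30

Advancing 1 more day within July lands on 1998-07-29.
`weekday 4` advances to the next Thursday; 1998-07-29 is a Wednesday, so it moves forward to 1998-07-30.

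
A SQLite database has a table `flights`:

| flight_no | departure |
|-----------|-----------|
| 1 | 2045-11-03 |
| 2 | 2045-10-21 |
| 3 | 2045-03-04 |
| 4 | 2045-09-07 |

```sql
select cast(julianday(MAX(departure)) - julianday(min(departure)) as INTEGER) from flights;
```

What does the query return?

244

MIN = 2045-03-04, MAX = 2045-11-03.
27 days remain in March 2045 after the 4th (31 − 4).
Full months from April 2045 through October 2045 contribute their day counts.
Then 3 days into November 2045.
Total: 27 + 30 + 31 + 30 + 31 + 31 + 30 + 31 + 3 = 244.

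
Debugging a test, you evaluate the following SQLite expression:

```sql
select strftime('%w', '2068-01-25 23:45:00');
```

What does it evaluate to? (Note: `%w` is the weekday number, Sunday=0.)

3

2068-01-25 is a Wednesday; with Sunday=0 that is 3.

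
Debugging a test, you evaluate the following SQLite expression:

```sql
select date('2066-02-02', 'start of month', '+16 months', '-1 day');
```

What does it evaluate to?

`start of month` rewinds 2066-02-02 to 2066-02-01.
Adding +16 months to 2066-02-01 gives 2067-06-01.
Going back 1 day from 2067-06-01 reaches 2067-05-31 (last day of May, 31 days).

2067-05-31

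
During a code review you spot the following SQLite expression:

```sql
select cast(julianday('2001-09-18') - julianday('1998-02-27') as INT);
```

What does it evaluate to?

1299

1 day remains in February 1998 after the 27th (28 − 27).
Full months from March 1998 through August 2001 contribute their day counts.
Then 18 days into September 2001.
Total: 1 + 31 + 30 + 31 + 30 + 31 + 31 + 30 + 31 + 30 + 31 + 31 + 28 + 31 + 30 + 31 + 30 + 31 + 31 + 30 + 31 + 30 + 31 + 31 + 29 + 31 + 30 + 31 + 30 + 31 + 31 + 30 + 31 + 30 + 31 + 31 + 28 + 31 + 30 + 31 + 30 + 31 + 31 + 18 = 1299.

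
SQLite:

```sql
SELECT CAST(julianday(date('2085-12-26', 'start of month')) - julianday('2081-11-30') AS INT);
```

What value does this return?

`start of month` rewinds 2085-12-26 to 2085-12-01.
0 days remain in November 2081 after the 30th (30 − 30).
Full months from December 2081 through November 2085 contribute their day counts.
Then 1 day into December 2085.
Total: 0 + 31 + 31 + 28 + 31 + 30 + 31 + 30 + 31 + 31 + 30 + 31 + 30 + 31 + 31 + 28 + 31 + 30 + 31 + 30 + 31 + 31 + 30 + 31 + 30 + 31 + 31 + 29 + 31 + 30 + 31 + 30 + 31 + 31 + 30 + 31 + 30 + 31 + 31 + 28 + 31 + 30 + 31 + 30 + 31 + 31 + 30 + 31 + 30 + 1 = 1462.

1462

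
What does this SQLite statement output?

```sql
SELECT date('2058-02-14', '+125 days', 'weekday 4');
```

Applying '+125 days' to 2058-02-14: counting 125 days forward gives 2058-06-19.
`weekday 4` advances to the next Thursday; 2058-06-19 is a Wednesday, so it moves forward to 2058-06-20.

2058-06-20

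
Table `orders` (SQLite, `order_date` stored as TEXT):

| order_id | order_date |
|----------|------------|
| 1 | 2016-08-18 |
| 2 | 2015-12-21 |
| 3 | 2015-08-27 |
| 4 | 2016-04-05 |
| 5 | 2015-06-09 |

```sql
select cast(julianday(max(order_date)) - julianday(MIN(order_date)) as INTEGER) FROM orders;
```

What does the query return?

MIN = 2015-06-09, MAX = 2016-08-18.
21 days remain in June 2015 after the 9th (30 − 9).
Full months from July 2015 through July 2016 contribute their day counts.
Then 18 days into August 2016.
Total: 21 + 31 + 31 + 30 + 31 + 30 + 31 + 31 + 29 + 31 + 30 + 31 + 30 + 31 + 18 = 436.

436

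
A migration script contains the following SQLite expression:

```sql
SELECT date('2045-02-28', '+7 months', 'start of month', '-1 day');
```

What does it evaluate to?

2045-08-31

Adding +7 months to 2045-02-28 gives 2045-09-28.
`start of month` rewinds 2045-09-28 to 2045-09-01.
Going back 1 day from 2045-09-01 reaches 2045-08-31 (last day of August, 31 days).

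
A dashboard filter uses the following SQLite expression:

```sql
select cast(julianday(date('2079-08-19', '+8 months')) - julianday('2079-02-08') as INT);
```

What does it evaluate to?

Adding +8 months to 2079-08-19 gives 2080-04-19.
20 days remain in February 2079 after the 8th (28 − 8).
Full months from March 2079 through March 2080 contribute their day counts.
Then 19 days into April 2080.
Total: 20 + 31 + 30 + 31 + 30 + 31 + 31 + 30 + 31 + 30 + 31 + 31 + 29 + 31 + 19 = 436.

436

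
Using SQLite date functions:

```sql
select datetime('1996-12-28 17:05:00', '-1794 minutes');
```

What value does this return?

1996-12-27 11:11:00

1794 minutes = 29h 54m; -1794 minutes from 1996-12-28 17:05:00 is 1996-12-27 11:11:00 (crosses midnight).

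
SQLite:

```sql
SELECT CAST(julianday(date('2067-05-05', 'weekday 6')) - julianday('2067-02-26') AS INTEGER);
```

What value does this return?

70

`weekday 6` advances to the next Saturday; 2067-05-05 is a Thursday, so it moves forward to 2067-05-07.
2 days remain in February 2067 after the 26th (28 − 26).
March 2067: 31 days.
April 2067: 30 days.
Then 7 days into May 2067.
Total: 2 + 31 + 30 + 7 = 70.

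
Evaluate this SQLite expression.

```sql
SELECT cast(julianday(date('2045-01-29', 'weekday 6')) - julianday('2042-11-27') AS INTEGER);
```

`weekday 6` advances to the next Saturday; 2045-01-29 is a Sunday, so it moves forward to 2045-02-04.
3 days remain in November 2042 after the 27th (30 − 27).
Full months from December 2042 through January 2045 contribute their day counts.
Then 4 days into February 2045.
Total: 3 + 31 + 31 + 28 + 31 + 30 + 31 + 30 + 31 + 31 + 30 + 31 + 30 + 31 + 31 + 29 + 31 + 30 + 31 + 30 + 31 + 31 + 30 + 31 + 30 + 31 + 31 + 4 = 800.

800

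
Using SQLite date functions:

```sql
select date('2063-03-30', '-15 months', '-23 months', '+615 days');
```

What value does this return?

2061-10-06

Adding -15 months to 2063-03-30 gives 2061-12-30.
Adding -23 months to 2061-12-30 gives 2060-01-30.
Applying '+615 days' to 2060-01-30: counting 615 days forward gives 2061-10-06.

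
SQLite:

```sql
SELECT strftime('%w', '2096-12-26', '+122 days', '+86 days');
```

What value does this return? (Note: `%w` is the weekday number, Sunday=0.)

1

First apply '+122 days', '+86 days': 2096-12-26 → 2097-07-22.
2097-07-22 is a Monday; with Sunday=0 that is 1.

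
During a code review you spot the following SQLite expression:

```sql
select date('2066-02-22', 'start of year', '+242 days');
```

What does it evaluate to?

2066-08-31

`start of year` rewinds 2066-02-22 to 2066-01-01.
Applying '+242 days' to 2066-01-01: counting 242 days forward gives 2066-08-31.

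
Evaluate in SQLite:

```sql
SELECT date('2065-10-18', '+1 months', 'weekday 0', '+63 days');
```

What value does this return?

2066-01-24

Adding +1 month to 2065-10-18 gives 2065-11-18.
`weekday 0` advances to the next Sunday; 2065-11-18 is a Wednesday, so it moves forward to 2065-11-22.
Applying '+63 days' to 2065-11-22: counting 63 days forward gives 2066-01-24.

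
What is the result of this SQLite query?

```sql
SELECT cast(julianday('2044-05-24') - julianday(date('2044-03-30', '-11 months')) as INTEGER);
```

390

Adding -11 months to 2044-03-30 gives 2043-04-30.
0 days remain in April 2043 after the 30th (30 − 30).
Full months from May 2043 through April 2044 contribute their day counts.
Then 24 days into May 2044.
Total: 0 + 31 + 30 + 31 + 31 + 30 + 31 + 30 + 31 + 31 + 29 + 31 + 30 + 24 = 390.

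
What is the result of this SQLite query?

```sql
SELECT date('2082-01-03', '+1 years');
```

2083-01-03

Adding +1 year to 2082-01-03 gives 2083-01-03.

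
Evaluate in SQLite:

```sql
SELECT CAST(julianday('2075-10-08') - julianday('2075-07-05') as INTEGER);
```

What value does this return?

26 days remain in July 2075 after the 5th (31 − 5).
August 2075: 31 days.
September 2075: 30 days.
Then 8 days into October 2075.
Total: 26 + 31 + 30 + 8 = 95.

95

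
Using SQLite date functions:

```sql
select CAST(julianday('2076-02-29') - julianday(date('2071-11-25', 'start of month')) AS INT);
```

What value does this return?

1581

`start of month` rewinds 2071-11-25 to 2071-11-01.
29 days remain in November 2071 after the 1st (30 − 1).
Full months from December 2071 through January 2076 contribute their day counts.
Then 29 days into February 2076.
Total: 29 + 31 + 31 + 29 + 31 + 30 + 31 + 30 + 31 + 31 + 30 + 31 + 30 + 31 + 31 + 28 + 31 + 30 + 31 + 30 + 31 + 31 + 30 + 31 + 30 + 31 + 31 + 28 + 31 + 30 + 31 + 30 + 31 + 31 + 30 + 31 + 30 + 31 + 31 + 28 + 31 + 30 + 31 + 30 + 31 + 31 + 30 + 31 + 30 + 31 + 31 + 29 = 1581.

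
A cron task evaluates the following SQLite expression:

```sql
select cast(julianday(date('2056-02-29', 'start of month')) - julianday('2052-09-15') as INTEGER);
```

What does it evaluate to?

`start of month` rewinds 2056-02-29 to 2056-02-01.
15 days remain in September 2052 after the 15th (30 − 15).
Full months from October 2052 through January 2056 contribute their day counts.
Then 1 day into February 2056.
Total: 15 + 31 + 30 + 31 + 31 + 28 + 31 + 30 + 31 + 30 + 31 + 31 + 30 + 31 + 30 + 31 + 31 + 28 + 31 + 30 + 31 + 30 + 31 + 31 + 30 + 31 + 30 + 31 + 31 + 28 + 31 + 30 + 31 + 30 + 31 + 31 + 30 + 31 + 30 + 31 + 31 + 1 = 1234.

1234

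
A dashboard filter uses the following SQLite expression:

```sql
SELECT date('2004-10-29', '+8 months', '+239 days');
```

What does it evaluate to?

Adding +8 months to 2004-10-29 gives 2005-06-29.
Applying '+239 days' to 2005-06-29: counting 239 days forward gives 2006-02-23.

2006-02-23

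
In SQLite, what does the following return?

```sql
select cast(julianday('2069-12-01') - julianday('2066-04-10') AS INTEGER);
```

1331

20 days remain in April 2066 after the 10th (30 − 10).
Full months from May 2066 through November 2069 contribute their day counts.
Then 1 day into December 2069.
Total: 20 + 31 + 30 + 31 + 31 + 30 + 31 + 30 + 31 + 31 + 28 + 31 + 30 + 31 + 30 + 31 + 31 + 30 + 31 + 30 + 31 + 31 + 29 + 31 + 30 + 31 + 30 + 31 + 31 + 30 + 31 + 30 + 31 + 31 + 28 + 31 + 30 + 31 + 30 + 31 + 31 + 30 + 31 + 30 + 1 = 1331.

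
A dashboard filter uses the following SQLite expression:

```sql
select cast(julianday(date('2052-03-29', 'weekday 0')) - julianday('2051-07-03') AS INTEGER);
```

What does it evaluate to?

272

`weekday 0` advances to the next Sunday; 2052-03-29 is a Friday, so it moves forward to 2052-03-31.
28 days remain in July 2051 after the 3rd (31 − 3).
Full months from August 2051 through February 2052 contribute their day counts.
Then 31 days into March 2052.
Total: 28 + 31 + 30 + 31 + 30 + 31 + 31 + 29 + 31 = 272.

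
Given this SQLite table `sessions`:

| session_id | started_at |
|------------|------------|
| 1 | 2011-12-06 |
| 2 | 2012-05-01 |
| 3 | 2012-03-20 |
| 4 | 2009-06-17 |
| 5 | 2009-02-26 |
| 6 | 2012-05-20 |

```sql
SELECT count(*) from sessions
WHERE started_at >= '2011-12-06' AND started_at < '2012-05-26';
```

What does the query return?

Rows in [2011-12-06, 2012-05-26): 2011-12-06, 2012-05-01, 2012-03-20, 2012-05-20 → 4 rows.

4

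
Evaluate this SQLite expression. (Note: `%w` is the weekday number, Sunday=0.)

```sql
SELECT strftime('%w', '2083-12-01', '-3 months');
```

First apply '-3 months': 2083-12-01 → 2083-09-01.
2083-09-01 is a Wednesday; with Sunday=0 that is 3.

3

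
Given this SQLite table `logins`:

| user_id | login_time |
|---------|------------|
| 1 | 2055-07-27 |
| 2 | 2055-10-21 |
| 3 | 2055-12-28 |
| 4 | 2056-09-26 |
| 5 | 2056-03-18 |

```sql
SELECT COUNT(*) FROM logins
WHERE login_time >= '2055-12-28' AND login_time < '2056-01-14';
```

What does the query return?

1

Rows in [2055-12-28, 2056-01-14): 2055-12-28 → 1 row.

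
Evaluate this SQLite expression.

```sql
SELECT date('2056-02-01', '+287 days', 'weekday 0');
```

2056-11-19

Applying '+287 days' to 2056-02-01: counting 287 days forward gives 2056-11-14.
`weekday 0` advances to the next Sunday; 2056-11-14 is a Tuesday, so it moves forward to 2056-11-19.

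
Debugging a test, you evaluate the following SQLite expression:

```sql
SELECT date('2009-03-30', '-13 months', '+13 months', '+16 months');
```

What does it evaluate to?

Adding -13 months to 2009-03-30 targets 2008-02-30. February 2008 has only 29 days, so SQLite normalizes the 1-day overflow forward to 2008-03-01.
Adding +13 months to 2008-03-01 gives 2009-04-01.
Adding +16 months to 2009-04-01 gives 2010-08-01.

2010-08-01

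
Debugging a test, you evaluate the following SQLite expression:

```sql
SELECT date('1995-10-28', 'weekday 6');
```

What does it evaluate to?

`weekday 6` advances to the next Saturday; 1995-10-28 is already a Saturday, so it stays at 1995-10-28.

1995-10-28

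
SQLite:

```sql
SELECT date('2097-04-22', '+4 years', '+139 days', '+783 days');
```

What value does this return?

Adding +4 years to 2097-04-22 gives 2101-04-22.
Applying '+139 days' to 2101-04-22: counting 139 days forward gives 2101-09-08.
Applying '+783 days' to 2101-09-08: counting 783 days forward gives 2103-10-31.

2103-10-31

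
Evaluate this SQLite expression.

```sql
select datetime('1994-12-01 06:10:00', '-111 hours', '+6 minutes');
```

-111 hours from 1994-12-01 06:10:00 is 1994-11-26 15:10:00 (crosses midnight).
+6 minutes from 1994-11-26 15:10:00 is 1994-11-26 15:16:00.

1994-11-26 15:16:00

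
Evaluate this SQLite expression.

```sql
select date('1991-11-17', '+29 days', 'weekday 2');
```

1991-12-17

November 1991 has 30 days; 13 remain after the 17th, so 14 days reach 1991-12-01.
Advancing 15 more days within December lands on 1991-12-16.
`weekday 2` advances to the next Tuesday; 1991-12-16 is a Monday, so it moves forward to 1991-12-17.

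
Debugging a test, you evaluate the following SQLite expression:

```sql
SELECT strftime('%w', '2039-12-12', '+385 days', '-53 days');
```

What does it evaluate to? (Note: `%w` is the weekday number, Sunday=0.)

4

First apply '+385 days', '-53 days': 2039-12-12 → 2040-11-08.
2040-11-08 is a Thursday; with Sunday=0 that is 4.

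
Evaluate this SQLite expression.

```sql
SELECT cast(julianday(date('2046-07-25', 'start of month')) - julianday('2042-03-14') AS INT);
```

1570

`start of month` rewinds 2046-07-25 to 2046-07-01.
17 days remain in March 2042 after the 14th (31 − 14).
Full months from April 2042 through June 2046 contribute their day counts.
Then 1 day into July 2046.
Total: 17 + 30 + 31 + 30 + 31 + 31 + 30 + 31 + 30 + 31 + 31 + 28 + 31 + 30 + 31 + 30 + 31 + 31 + 30 + 31 + 30 + 31 + 31 + 29 + 31 + 30 + 31 + 30 + 31 + 31 + 30 + 31 + 30 + 31 + 31 + 28 + 31 + 30 + 31 + 30 + 31 + 31 + 30 + 31 + 30 + 31 + 31 + 28 + 31 + 30 + 31 + 30 + 1 = 1570.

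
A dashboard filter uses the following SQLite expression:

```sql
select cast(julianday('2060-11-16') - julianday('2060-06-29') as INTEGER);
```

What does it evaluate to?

140

1 day remains in June 2060 after the 29th (30 − 29).
July 2060: 31 days.
August 2060: 31 days.
September 2060: 30 days.
October 2060: 31 days.
Then 16 days into November 2060.
Total: 1 + 31 + 31 + 30 + 31 + 16 = 140.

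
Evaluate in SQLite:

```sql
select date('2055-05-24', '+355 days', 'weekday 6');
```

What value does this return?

2056-05-13

Applying '+355 days' to 2055-05-24: counting 355 days forward gives 2056-05-13.
`weekday 6` advances to the next Saturday; 2056-05-13 is already a Saturday, so it stays at 2056-05-13.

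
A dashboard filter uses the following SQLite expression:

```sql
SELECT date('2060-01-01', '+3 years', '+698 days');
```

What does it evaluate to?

2064-11-29

Adding +3 years to 2060-01-01 gives 2063-01-01.
Applying '+698 days' to 2063-01-01: counting 698 days forward gives 2064-11-29.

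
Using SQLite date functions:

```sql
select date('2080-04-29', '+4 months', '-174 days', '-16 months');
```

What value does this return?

2078-11-08

Adding +4 months to 2080-04-29 gives 2080-08-29.
Applying '-174 days' to 2080-08-29: counting 174 days back gives 2080-03-08.
Adding -16 months to 2080-03-08 gives 2078-11-08.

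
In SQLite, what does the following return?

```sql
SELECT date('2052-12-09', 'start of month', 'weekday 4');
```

`start of month` rewinds 2052-12-09 to 2052-12-01.
`weekday 4` advances to the next Thursday; 2052-12-01 is a Sunday, so it moves forward to 2052-12-05.

2052-12-05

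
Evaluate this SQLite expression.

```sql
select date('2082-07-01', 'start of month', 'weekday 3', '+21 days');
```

2082-07-22

`start of month` rewinds 2082-07-01 to 2082-07-01.
`weekday 3` advances to the next Wednesday; 2082-07-01 is already a Wednesday, so it stays at 2082-07-01.
Advancing 21 more days within July lands on 2082-07-22.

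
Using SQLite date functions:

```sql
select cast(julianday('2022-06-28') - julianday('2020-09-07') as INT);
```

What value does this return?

23 days remain in September 2020 after the 7th (30 − 7).
Full months from October 2020 through May 2022 contribute their day counts.
Then 28 days into June 2022.
Total: 23 + 31 + 30 + 31 + 31 + 28 + 31 + 30 + 31 + 30 + 31 + 31 + 30 + 31 + 30 + 31 + 31 + 28 + 31 + 30 + 31 + 28 = 659.

659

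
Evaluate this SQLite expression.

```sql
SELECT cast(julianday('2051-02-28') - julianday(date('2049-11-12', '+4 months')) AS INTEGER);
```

353

Adding +4 months to 2049-11-12 gives 2050-03-12.
19 days remain in March 2050 after the 12th (31 − 12).
Full months from April 2050 through January 2051 contribute their day counts.
Then 28 days into February 2051.
Total: 19 + 30 + 31 + 30 + 31 + 31 + 30 + 31 + 30 + 31 + 31 + 28 = 353.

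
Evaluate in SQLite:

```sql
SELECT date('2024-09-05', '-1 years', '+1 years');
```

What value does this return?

2024-09-05

Adding -1 year to 2024-09-05 gives 2023-09-05.
Adding +1 year to 2023-09-05 gives 2024-09-05.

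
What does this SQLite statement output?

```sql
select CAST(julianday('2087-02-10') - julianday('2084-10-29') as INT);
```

2 days remain in October 2084 after the 29th (31 − 29).
Full months from November 2084 through January 2087 contribute their day counts.
Then 10 days into February 2087.
Total: 2 + 30 + 31 + 31 + 28 + 31 + 30 + 31 + 30 + 31 + 31 + 30 + 31 + 30 + 31 + 31 + 28 + 31 + 30 + 31 + 30 + 31 + 31 + 30 + 31 + 30 + 31 + 31 + 10 = 834.

834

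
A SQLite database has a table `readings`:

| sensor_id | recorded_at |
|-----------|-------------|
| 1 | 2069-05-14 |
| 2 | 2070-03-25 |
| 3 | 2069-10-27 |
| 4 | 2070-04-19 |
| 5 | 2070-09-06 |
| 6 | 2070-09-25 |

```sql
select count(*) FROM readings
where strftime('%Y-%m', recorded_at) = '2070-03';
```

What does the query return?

Rows with year-month 2070-03: 2070-03-25 → 1.

1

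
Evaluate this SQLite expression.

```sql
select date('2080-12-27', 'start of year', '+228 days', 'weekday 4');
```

`start of year` rewinds 2080-12-27 to 2080-01-01.
Applying '+228 days' to 2080-01-01: counting 228 days forward gives 2080-08-16.
`weekday 4` advances to the next Thursday; 2080-08-16 is a Friday, so it moves forward to 2080-08-22.

2080-08-22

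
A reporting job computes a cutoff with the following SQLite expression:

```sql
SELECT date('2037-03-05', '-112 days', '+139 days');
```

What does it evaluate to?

2037-04-01

Applying '-112 days' to 2037-03-05: counting 112 days back gives 2036-11-13.
Applying '+139 days' to 2036-11-13: counting 139 days forward gives 2037-04-01.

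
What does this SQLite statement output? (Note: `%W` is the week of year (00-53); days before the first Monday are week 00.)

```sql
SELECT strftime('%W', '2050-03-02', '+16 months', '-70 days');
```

First apply '+16 months', '-70 days': 2050-03-02 → 2051-04-23.
2051-04-23 is a Sunday. SQLite's %W counts Mondays since the year started; the result is 16.

16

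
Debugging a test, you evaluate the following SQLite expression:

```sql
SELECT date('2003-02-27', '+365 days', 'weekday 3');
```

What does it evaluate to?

Applying '+365 days' to 2003-02-27: counting 365 days forward gives 2004-02-27.
`weekday 3` advances to the next Wednesday; 2004-02-27 is a Friday, so it moves forward to 2004-03-03.

2004-03-03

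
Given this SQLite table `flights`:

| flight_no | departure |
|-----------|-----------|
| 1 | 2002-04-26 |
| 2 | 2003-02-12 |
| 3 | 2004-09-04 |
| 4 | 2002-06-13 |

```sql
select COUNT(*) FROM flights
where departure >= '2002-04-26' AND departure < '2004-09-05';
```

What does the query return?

4

Rows in [2002-04-26, 2004-09-05): 2002-04-26, 2003-02-12, 2004-09-04, 2002-06-13 → 4 rows.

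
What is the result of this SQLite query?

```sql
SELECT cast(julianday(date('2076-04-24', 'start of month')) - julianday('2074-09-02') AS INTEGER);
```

577

`start of month` rewinds 2076-04-24 to 2076-04-01.
28 days remain in September 2074 after the 2nd (30 − 2).
Full months from October 2074 through March 2076 contribute their day counts.
Then 1 day into April 2076.
Total: 28 + 31 + 30 + 31 + 31 + 28 + 31 + 30 + 31 + 30 + 31 + 31 + 30 + 31 + 30 + 31 + 31 + 29 + 31 + 1 = 577.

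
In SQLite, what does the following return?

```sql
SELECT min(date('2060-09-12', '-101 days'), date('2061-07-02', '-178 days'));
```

date('2060-09-12', '-101 days') → 2060-06-03.
date('2061-07-02', '-178 days') → 2061-01-05.
Earlier of the two is 2060-06-03.

2060-06-03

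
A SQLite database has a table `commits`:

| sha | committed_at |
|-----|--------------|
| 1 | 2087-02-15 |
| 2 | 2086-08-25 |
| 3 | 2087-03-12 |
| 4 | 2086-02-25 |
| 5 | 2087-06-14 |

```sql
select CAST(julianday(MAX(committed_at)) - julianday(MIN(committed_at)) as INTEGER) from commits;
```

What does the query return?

MIN = 2086-02-25, MAX = 2087-06-14.
3 days remain in February 2086 after the 25th (28 − 25).
Full months from March 2086 through May 2087 contribute their day counts.
Then 14 days into June 2087.
Total: 3 + 31 + 30 + 31 + 30 + 31 + 31 + 30 + 31 + 30 + 31 + 31 + 28 + 31 + 30 + 31 + 14 = 474.

474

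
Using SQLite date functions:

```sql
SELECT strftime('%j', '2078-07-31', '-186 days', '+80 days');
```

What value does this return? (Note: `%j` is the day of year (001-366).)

First apply '-186 days', '+80 days': 2078-07-31 → 2078-04-16.
Day-of-year for 2078-04-16: days since 2078-01-01 inclusive = 106, zero-padded to 106.

106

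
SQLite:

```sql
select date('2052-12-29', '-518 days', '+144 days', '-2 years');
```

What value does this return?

2049-12-21

Applying '-518 days' to 2052-12-29: counting 518 days back gives 2051-07-30.
Applying '+144 days' to 2051-07-30: counting 144 days forward gives 2051-12-21.
Adding -2 years to 2051-12-21 gives 2049-12-21.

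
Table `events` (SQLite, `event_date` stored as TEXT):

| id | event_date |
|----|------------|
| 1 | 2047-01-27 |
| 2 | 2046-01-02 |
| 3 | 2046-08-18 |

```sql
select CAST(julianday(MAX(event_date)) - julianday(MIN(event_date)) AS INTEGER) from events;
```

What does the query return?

390

MIN = 2046-01-02, MAX = 2047-01-27.
29 days remain in January 2046 after the 2nd (31 − 2).
Full months from February 2046 through December 2046 contribute their day counts.
Then 27 days into January 2047.
Total: 29 + 28 + 31 + 30 + 31 + 30 + 31 + 31 + 30 + 31 + 30 + 31 + 27 = 390.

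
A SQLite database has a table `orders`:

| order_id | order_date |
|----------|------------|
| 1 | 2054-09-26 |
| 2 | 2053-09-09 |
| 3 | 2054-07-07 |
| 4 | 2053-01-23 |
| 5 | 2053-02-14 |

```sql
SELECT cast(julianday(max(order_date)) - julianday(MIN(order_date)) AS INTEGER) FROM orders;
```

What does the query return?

MIN = 2053-01-23, MAX = 2054-09-26.
8 days remain in January 2053 after the 23rd (31 − 23).
Full months from February 2053 through August 2054 contribute their day counts.
Then 26 days into September 2054.
Total: 8 + 28 + 31 + 30 + 31 + 30 + 31 + 31 + 30 + 31 + 30 + 31 + 31 + 28 + 31 + 30 + 31 + 30 + 31 + 31 + 26 = 611.

611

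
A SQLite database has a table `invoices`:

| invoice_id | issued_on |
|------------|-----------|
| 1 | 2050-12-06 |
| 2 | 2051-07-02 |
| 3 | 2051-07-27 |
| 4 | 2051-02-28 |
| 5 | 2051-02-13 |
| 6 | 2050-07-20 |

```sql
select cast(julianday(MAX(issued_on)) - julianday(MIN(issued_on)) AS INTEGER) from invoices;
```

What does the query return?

MIN = 2050-07-20, MAX = 2051-07-27.
11 days remain in July 2050 after the 20th (31 − 20).
Full months from August 2050 through June 2051 contribute their day counts.
Then 27 days into July 2051.
Total: 11 + 31 + 30 + 31 + 30 + 31 + 31 + 28 + 31 + 30 + 31 + 30 + 27 = 372.

372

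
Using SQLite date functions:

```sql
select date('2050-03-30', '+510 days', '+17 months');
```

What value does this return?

2053-01-22

Applying '+510 days' to 2050-03-30: counting 510 days forward gives 2051-08-22.
Adding +17 months to 2051-08-22 gives 2053-01-22.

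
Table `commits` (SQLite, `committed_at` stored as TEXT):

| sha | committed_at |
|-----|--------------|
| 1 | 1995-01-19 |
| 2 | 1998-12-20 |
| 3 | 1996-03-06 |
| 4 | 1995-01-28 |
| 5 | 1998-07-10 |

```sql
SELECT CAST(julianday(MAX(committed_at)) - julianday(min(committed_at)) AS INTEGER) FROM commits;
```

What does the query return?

MIN = 1995-01-19, MAX = 1998-12-20.
12 days remain in January 1995 after the 19th (31 − 19).
Full months from February 1995 through November 1998 contribute their day counts.
Then 20 days into December 1998.
Total: 12 + 28 + 31 + 30 + 31 + 30 + 31 + 31 + 30 + 31 + 30 + 31 + 31 + 29 + 31 + 30 + 31 + 30 + 31 + 31 + 30 + 31 + 30 + 31 + 31 + 28 + 31 + 30 + 31 + 30 + 31 + 31 + 30 + 31 + 30 + 31 + 31 + 28 + 31 + 30 + 31 + 30 + 31 + 31 + 30 + 31 + 30 + 20 = 1431.

1431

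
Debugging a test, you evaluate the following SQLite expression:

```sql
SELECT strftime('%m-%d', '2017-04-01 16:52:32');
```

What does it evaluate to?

`%m-%d` extracts the month-day: 04-01.

04-01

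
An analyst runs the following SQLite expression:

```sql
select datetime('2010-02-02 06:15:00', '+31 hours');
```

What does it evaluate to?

2010-02-03 13:15:00

+31 hours from 2010-02-02 06:15:00 is 2010-02-03 13:15:00 (crosses midnight).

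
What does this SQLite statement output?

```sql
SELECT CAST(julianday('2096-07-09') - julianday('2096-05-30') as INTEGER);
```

40

1 day remains in May 2096 after the 30th (31 − 30).
June 2096: 30 days.
Then 9 days into July 2096.
Total: 1 + 30 + 9 = 40.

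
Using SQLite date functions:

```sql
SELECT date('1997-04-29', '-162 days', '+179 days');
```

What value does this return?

Applying '-162 days' to 1997-04-29: counting 162 days back gives 1996-11-18.
Applying '+179 days' to 1996-11-18: counting 179 days forward gives 1997-05-16.

1997-05-16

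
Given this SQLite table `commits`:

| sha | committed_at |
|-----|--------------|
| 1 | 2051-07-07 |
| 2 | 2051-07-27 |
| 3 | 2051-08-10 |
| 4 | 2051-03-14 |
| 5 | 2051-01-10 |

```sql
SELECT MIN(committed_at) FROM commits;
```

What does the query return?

MIN over {2051-01-10, 2051-03-14, 2051-07-07, 2051-07-27, 2051-08-10}.

2051-01-10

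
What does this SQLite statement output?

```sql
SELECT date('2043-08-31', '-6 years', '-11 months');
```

2036-10-01

Adding -6 years to 2043-08-31 gives 2037-08-31.
Adding -11 months to 2037-08-31 targets 2036-09-31. September 2036 has only 30 days, so SQLite normalizes the 1-day overflow forward to 2036-10-01.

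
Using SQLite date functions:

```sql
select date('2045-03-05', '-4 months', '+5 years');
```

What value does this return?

2049-11-05

Adding -4 months to 2045-03-05 gives 2044-11-05.
Adding +5 years to 2044-11-05 gives 2049-11-05.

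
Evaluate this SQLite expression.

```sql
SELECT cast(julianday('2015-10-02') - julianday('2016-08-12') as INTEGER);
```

-315

29 days remain in October 2015 after the 2nd (31 − 2).
Full months from November 2015 through July 2016 contribute their day counts.
Then 12 days into August 2016.
Total: 29 + 30 + 31 + 31 + 29 + 31 + 30 + 31 + 30 + 31 + 12 = 315.
The subtraction is earlier − later, so the result is −315 → -315.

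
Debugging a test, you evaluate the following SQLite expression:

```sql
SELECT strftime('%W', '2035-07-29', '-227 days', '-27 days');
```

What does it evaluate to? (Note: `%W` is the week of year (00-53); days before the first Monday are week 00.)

46

First apply '-227 days', '-27 days': 2035-07-29 → 2034-11-17.
2034-11-17 is a Friday. SQLite's %W counts Mondays since the year started; the result is 46.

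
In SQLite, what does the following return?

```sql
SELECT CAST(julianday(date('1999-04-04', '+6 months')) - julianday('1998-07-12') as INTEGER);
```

Adding +6 months to 1999-04-04 gives 1999-10-04.
19 days remain in July 1998 after the 12th (31 − 12).
Full months from August 1998 through September 1999 contribute their day counts.
Then 4 days into October 1999.
Total: 19 + 31 + 30 + 31 + 30 + 31 + 31 + 28 + 31 + 30 + 31 + 30 + 31 + 31 + 30 + 4 = 449.

449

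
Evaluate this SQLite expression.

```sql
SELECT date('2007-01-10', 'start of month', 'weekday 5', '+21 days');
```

2007-01-26

`start of month` rewinds 2007-01-10 to 2007-01-01.
`weekday 5` advances to the next Friday; 2007-01-01 is a Monday, so it moves forward to 2007-01-05.
Advancing 21 more days within January lands on 2007-01-26.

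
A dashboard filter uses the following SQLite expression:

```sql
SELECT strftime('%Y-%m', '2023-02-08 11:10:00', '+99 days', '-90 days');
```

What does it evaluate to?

2023-02

First apply '+99 days', '-90 days': 2023-02-08 11:10:00 → 2023-02-17 11:10:00.
`%Y-%m` extracts the year-month: 2023-02.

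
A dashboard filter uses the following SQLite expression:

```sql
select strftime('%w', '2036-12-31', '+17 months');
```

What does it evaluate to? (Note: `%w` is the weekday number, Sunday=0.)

1

First apply '+17 months': 2036-12-31 → 2038-05-31.
2038-05-31 is a Monday; with Sunday=0 that is 1.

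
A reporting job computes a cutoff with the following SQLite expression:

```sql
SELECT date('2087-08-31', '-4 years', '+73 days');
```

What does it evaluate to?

Adding -4 years to 2087-08-31 gives 2083-08-31.
Applying '+73 days' to 2083-08-31: counting 73 days forward gives 2083-11-12.

2083-11-12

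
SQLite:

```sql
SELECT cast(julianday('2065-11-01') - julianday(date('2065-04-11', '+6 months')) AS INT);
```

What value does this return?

21

Adding +6 months to 2065-04-11 gives 2065-10-11.
20 days remain in October 2065 after the 11th (31 − 11).
Then 1 day into November 2065.
Total: 20 + 1 = 21.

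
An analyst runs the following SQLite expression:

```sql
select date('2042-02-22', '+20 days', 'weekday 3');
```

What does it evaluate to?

2042-03-19

February 2042 has 28 days; 6 remain after the 22nd, so 7 days reach 2042-03-01.
Advancing 13 more days within March lands on 2042-03-14.
`weekday 3` advances to the next Wednesday; 2042-03-14 is a Friday, so it moves forward to 2042-03-19.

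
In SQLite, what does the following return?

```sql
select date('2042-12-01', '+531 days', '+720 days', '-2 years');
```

2044-05-05

Applying '+531 days' to 2042-12-01: counting 531 days forward gives 2044-05-15.
Applying '+720 days' to 2044-05-15: counting 720 days forward gives 2046-05-05.
Adding -2 years to 2046-05-05 gives 2044-05-05.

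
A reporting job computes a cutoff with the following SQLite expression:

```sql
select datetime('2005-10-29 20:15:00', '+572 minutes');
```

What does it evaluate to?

572 minutes = 9h 32m; +572 minutes from 2005-10-29 20:15:00 is 2005-10-30 05:47:00 (crosses midnight).

2005-10-30 05:47:00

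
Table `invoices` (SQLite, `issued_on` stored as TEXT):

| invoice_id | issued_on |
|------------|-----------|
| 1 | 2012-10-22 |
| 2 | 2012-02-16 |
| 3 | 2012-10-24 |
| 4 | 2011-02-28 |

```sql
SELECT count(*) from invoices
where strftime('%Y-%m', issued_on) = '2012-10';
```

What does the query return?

2

Rows with year-month 2012-10: 2012-10-22, 2012-10-24 → 2.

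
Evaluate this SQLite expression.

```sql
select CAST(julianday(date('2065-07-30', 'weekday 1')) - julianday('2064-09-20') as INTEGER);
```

`weekday 1` advances to the next Monday; 2065-07-30 is a Thursday, so it moves forward to 2065-08-03.
10 days remain in September 2064 after the 20th (30 − 20).
Full months from October 2064 through July 2065 contribute their day counts.
Then 3 days into August 2065.
Total: 10 + 31 + 30 + 31 + 31 + 28 + 31 + 30 + 31 + 30 + 31 + 3 = 317.

317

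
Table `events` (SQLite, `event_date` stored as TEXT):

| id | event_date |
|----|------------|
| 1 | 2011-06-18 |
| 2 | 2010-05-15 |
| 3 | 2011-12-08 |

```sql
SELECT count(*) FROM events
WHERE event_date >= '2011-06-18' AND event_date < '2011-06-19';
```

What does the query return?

1

Rows in [2011-06-18, 2011-06-19): 2011-06-18 → 1 row.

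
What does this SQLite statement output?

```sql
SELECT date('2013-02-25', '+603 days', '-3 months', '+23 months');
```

2016-06-21

Applying '+603 days' to 2013-02-25: counting 603 days forward gives 2014-10-21.
Adding -3 months to 2014-10-21 gives 2014-07-21.
Adding +23 months to 2014-07-21 gives 2016-06-21.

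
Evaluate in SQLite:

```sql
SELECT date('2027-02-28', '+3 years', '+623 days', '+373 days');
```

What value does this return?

2032-11-20

Adding +3 years to 2027-02-28 gives 2030-02-28.
Applying '+623 days' to 2030-02-28: counting 623 days forward gives 2031-11-13.
Applying '+373 days' to 2031-11-13: counting 373 days forward gives 2032-11-20.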